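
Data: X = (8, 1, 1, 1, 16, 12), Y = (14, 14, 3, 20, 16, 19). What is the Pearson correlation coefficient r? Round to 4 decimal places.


r = sum((xi-xbar)(yi-ybar)) / sqrt(sum((xi-xbar)^2) * sum((yi-ybar)^2))
n = 6, xbar = 39/6 = 6.5, ybar = 86/6 = 43/3 ≈ 14.333333
Sxy = sum((xi-xbar)(yi-ybar)) = 74
Sxx = sum((xi-xbar)^2) = 213.5
Syy = sum((yi-ybar)^2) = 556/3 ≈ 185.333333
sqrt(Sxx*Syy) ≈ 198.918744
r = Sxy / sqrt(Sxx*Syy) = 74 / 198.918744 ≈ 0.372011

0.3720


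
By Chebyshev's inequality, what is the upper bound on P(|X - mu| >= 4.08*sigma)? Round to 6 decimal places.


P <= 1/k^2
k^2 = 4.08^2 = 16.6464
1/k^2 = 1 / 16.6464 ≈ 0.06007305

0.060073


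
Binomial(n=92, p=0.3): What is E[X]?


E[X] = n*p = 92 * 0.3 = 27.6

27.6


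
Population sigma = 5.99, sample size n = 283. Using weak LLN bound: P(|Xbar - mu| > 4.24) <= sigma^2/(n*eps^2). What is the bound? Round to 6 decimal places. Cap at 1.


bound = min(1, sigma^2/(n*eps^2))
sigma^2 = 5.99^2 = 35.8801
n*eps^2 = 283 * 4.24^2 = 283 * 17.9776 = 5087.6608
sigma^2/(n*eps^2) = 35.8801 / 5087.6608 ≈ 0.00705238

0.007052


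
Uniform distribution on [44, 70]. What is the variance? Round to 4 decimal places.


Var = (b-a)^2 / 12
(b-a)^2 = (70 - 44)^2 = 676
Var = 676/12 ≈ 56.333333

56.3333


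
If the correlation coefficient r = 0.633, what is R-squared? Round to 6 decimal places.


R^2 = r^2 = (0.633)^2 = 0.400689

0.400689


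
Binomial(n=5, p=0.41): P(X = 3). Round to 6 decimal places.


P = C(n,k) * p^k * (1-p)^(n-k)
C(5,3) = 10
p^k = 0.41^3 = 0.068921
(1-p)^(n-k) = 0.59^2 = 0.3481
P = 10 * 0.068921 * 0.3481 ≈ 0.239914

0.239914


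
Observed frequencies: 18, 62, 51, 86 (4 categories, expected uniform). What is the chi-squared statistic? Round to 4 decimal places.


chi2 = sum((O-E)^2/E), E = total/4
total = 217, E = 217/4 = 54.25
(18 - 54.25)^2 / 54.25 = 1314.0625 / 54.25 = 21025/868 ≈ 24.222350
(62 - 54.25)^2 / 54.25 = 60.0625 / 54.25 = 31/28 ≈ 1.107143
(51 - 54.25)^2 / 54.25 = 10.5625 / 54.25 = 169/868 ≈ 0.194700
(86 - 54.25)^2 / 54.25 = 1008.0625 / 54.25 = 16129/868 ≈ 18.581797
chi2 = 9571/217 ≈ 44.105991

44.1060


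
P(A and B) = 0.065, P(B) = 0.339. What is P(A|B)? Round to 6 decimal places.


P(A|B) = P(A and B) / P(B) = 0.065 / 0.339 = 65/339 ≈ 0.19174041

0.191740


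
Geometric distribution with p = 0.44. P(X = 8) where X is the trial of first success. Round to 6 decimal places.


P = (1-p)^(k-1) * p
(1-p)^(k-1) = 0.56^7 ≈ 0.01727095
P = 0.01727095 * 0.44 ≈ 0.007599217

0.007599


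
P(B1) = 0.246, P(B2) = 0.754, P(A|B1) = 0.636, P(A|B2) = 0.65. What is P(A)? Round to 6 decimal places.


P(A) = P(A|B1)*P(B1) + P(A|B2)*P(B2)
P(A|B1)*P(B1) = 0.636 * 0.246 = 0.156456
P(A|B2)*P(B2) = 0.65 * 0.754 = 0.4901
P(A) = 0.156456 + 0.4901 = 0.646556

0.646556


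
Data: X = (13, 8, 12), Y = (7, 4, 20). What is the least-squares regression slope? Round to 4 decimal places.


b = sum((xi-xbar)(yi-ybar)) / sum((xi-xbar)^2)
n = 3, xbar = 33/3 = 11, ybar = 31/3 ≈ 10.333333
Sxy = sum((xi-xbar)(yi-ybar)) = 22
Sxx = sum((xi-xbar)^2) = 14
b = Sxy / Sxx = 11/7 ≈ 1.571429

1.5714


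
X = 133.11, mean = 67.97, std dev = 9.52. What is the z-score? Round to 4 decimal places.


z = (X - mu) / sigma
X - mu = 133.11 - 67.97 = 65.14
z = 65.14 / 9.52 = 3257/476 ≈ 6.842437

6.8424


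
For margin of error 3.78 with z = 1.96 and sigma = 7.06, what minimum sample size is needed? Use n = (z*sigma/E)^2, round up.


z*sigma/E = 1.96 * 7.06 / 3.78 = 2471/675 ≈ 3.660741
(z*sigma/E)^2 ≈ 13.401023
round up: n = 14

14


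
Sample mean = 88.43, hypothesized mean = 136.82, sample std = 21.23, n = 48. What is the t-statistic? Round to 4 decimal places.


t = (xbar - mu0) / (s/sqrt(n))
xbar - mu0 = 88.43 - 136.82 = -48.39
sqrt(48) ≈ 6.92820323
s/sqrt(n) = 21.23 / 6.92820323 ≈ 3.06428655
t = -48.39 / 3.06428655 ≈ -15.791604

-15.7916


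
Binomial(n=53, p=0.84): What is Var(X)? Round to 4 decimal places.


Var = n*p*(1-p) = 53 * 0.84 * 0.16 = 7.1232

7.1232


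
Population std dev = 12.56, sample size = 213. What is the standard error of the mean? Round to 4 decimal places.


SE = sigma / sqrt(n)
sqrt(213) ≈ 14.594520
SE = 12.56 / 14.594520 ≈ 0.860597

0.8606


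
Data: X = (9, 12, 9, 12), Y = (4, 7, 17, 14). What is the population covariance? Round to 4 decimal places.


Cov = (1/n)*sum((xi-xbar)(yi-ybar))
n = 4, xbar = 42/4 = 10.5, ybar = 42/4 = 10.5
sum((xi-xbar)(yi-ybar)) = 0
Cov = 0 / 4 = 0

0.0000


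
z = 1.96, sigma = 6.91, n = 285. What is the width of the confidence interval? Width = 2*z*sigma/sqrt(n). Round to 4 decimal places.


width = 2*z*sigma/sqrt(n)
2*z*sigma = 2 * 1.96 * 6.91 = 27.0872
sqrt(285) ≈ 16.881943
width = 27.0872 / 16.881943 ≈ 1.604507

1.6045


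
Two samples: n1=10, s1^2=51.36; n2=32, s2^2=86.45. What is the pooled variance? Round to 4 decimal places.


sp^2 = ((n1-1)*s1^2 + (n2-1)*s2^2)/(n1+n2-2)
(n1-1)*s1^2 = 9 * 51.36 = 462.24
(n2-1)*s2^2 = 31 * 86.45 = 2679.95
numerator = 462.24 + 2679.95 = 3142.19
n1+n2-2 = 40
sp^2 = 3142.19 / 40 = 78.55475

78.5548


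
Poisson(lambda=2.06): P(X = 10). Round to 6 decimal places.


P = e^(-lam) * lam^k / k!
e^(-2.06) ≈ 0.1274540
lam^k = 2.06^10 ≈ 1376.170372
k! = 10! = 3628800
P = 0.1274540 * 1376.170372 / 3628800 ≈ 0.000048

0.000048


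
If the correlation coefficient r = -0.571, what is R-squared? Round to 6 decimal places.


R^2 = r^2 = (-0.571)^2 = 0.326041

0.326041


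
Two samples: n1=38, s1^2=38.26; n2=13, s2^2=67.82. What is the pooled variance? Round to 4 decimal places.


sp^2 = ((n1-1)*s1^2 + (n2-1)*s2^2)/(n1+n2-2)
(n1-1)*s1^2 = 37 * 38.26 = 1415.62
(n2-1)*s2^2 = 12 * 67.82 = 813.84
numerator = 1415.62 + 813.84 = 2229.46
n1+n2-2 = 49
sp^2 = 2229.46 / 49 = 111473/2450 ≈ 45.499184

45.4992


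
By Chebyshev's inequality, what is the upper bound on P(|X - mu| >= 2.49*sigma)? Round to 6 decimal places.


P <= 1/k^2
k^2 = 2.49^2 = 6.2001
1/k^2 = 1 / 6.2001 ≈ 0.16128772

0.161288


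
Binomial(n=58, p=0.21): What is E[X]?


E[X] = n*p = 58 * 0.21 = 12.18

12.18


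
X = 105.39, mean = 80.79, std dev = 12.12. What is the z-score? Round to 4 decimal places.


z = (X - mu) / sigma
X - mu = 105.39 - 80.79 = 24.6
z = 24.6 / 12.12 = 205/101 ≈ 2.029703

2.0297


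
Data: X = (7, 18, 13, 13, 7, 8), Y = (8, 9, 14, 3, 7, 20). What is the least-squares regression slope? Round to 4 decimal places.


b = sum((xi-xbar)(yi-ybar)) / sum((xi-xbar)^2)
n = 6, xbar = 66/6 = 11, ybar = 61/6 ≈ 10.166667
Sxy = sum((xi-xbar)(yi-ybar)) = -23
Sxx = sum((xi-xbar)^2) = 98
b = Sxy / Sxx = -23/98 ≈ -0.234694

-0.2347


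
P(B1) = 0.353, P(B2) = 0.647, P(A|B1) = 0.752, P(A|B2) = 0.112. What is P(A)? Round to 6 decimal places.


P(A) = P(A|B1)*P(B1) + P(A|B2)*P(B2)
P(A|B1)*P(B1) = 0.752 * 0.353 = 0.265456
P(A|B2)*P(B2) = 0.112 * 0.647 = 0.072464
P(A) = 0.265456 + 0.072464 = 0.33792

0.337920


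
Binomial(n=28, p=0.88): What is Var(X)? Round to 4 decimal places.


Var = n*p*(1-p) = 28 * 0.88 * 0.12 = 2.9568

2.9568


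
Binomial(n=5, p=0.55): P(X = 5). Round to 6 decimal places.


P = C(n,k) * p^k * (1-p)^(n-k)
C(5,5) = 1
p^k = 0.55^5 ≈ 0.05032844
(1-p)^(n-k) = 0.45^0 = 1
P = 1 * 0.05032844 * 1 ≈ 0.050328

0.050328


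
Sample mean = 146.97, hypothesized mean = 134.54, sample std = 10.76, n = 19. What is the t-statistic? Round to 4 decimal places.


t = (xbar - mu0) / (s/sqrt(n))
xbar - mu0 = 146.97 - 134.54 = 12.43
sqrt(19) ≈ 4.35889894
s/sqrt(n) = 10.76 / 4.35889894 ≈ 2.46851330
t = 12.43 / 2.46851330 ≈ 5.035420

5.0354


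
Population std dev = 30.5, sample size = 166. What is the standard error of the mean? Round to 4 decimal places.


SE = sigma / sqrt(n)
sqrt(166) ≈ 12.884099
SE = 30.5 / 12.884099 ≈ 2.367259

2.3673


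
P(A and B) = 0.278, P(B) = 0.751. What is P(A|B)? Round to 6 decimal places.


P(A|B) = P(A and B) / P(B) = 0.278 / 0.751 = 278/751 ≈ 0.37017310

0.370173


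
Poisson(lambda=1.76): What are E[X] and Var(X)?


E[X] = Var(X) = lambda = 1.76

1.76, 1.76


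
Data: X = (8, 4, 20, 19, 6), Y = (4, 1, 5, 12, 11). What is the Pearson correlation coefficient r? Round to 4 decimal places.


r = sum((xi-xbar)(yi-ybar)) / sqrt(sum((xi-xbar)^2) * sum((yi-ybar)^2))
n = 5, xbar = 57/5 = 11.4, ybar = 33/5 = 6.6
Sxy = sum((xi-xbar)(yi-ybar)) = 53.8
Sxx = sum((xi-xbar)^2) = 227.2
Syy = sum((yi-ybar)^2) = 89.2
sqrt(Sxx*Syy) ≈ 142.359545
r = Sxy / sqrt(Sxx*Syy) = 53.8 / 142.359545 ≈ 0.377916

0.3779


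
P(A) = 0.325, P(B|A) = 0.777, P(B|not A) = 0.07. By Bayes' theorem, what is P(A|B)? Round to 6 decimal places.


P(A|B) = P(B|A)*P(A) / P(B), P(B) = P(B|A)*P(A) + P(B|not A)*P(not A)
P(B|A)*P(A) = 0.777 * 0.325 = 0.252525
P(B|not A)*P(not A) = 0.07 * 0.675 = 0.04725
P(B) = 0.252525 + 0.04725 = 0.299775
P(A|B) = 0.252525 / 0.299775 = 481/571 ≈ 0.84238179

0.842382


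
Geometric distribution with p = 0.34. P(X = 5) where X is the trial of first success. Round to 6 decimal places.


P = (1-p)^(k-1) * p
(1-p)^(k-1) = 0.66^4 ≈ 0.1897474
P = 0.1897474 * 0.34 ≈ 0.06451410

0.064514


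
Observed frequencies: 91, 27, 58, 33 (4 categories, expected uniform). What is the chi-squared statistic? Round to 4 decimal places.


chi2 = sum((O-E)^2/E), E = total/4
total = 209, E = 209/4 = 52.25
(91 - 52.25)^2 / 52.25 = 1501.5625 / 52.25 = 24025/836 ≈ 28.738038
(27 - 52.25)^2 / 52.25 = 637.5625 / 52.25 = 10201/836 ≈ 12.202153
(58 - 52.25)^2 / 52.25 = 33.0625 / 52.25 = 529/836 ≈ 0.632775
(33 - 52.25)^2 / 52.25 = 370.5625 / 52.25 = 539/76 ≈ 7.092105
chi2 = 10171/209 ≈ 48.665072

48.6651


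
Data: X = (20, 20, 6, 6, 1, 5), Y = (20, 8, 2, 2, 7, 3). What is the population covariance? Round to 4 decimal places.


Cov = (1/n)*sum((xi-xbar)(yi-ybar))
n = 6, xbar = 58/6 = 29/3 ≈ 9.666667, ybar = 42/6 = 7
sum((xi-xbar)(yi-ybar)) = 200
Cov = 200 / 6 = 100/3 ≈ 33.333333

33.3333


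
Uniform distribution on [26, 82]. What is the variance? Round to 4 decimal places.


Var = (b-a)^2 / 12
(b-a)^2 = (82 - 26)^2 = 3136
Var = 3136/12 ≈ 261.333333

261.3333


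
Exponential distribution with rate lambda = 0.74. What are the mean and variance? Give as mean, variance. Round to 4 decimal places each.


mean = 1/lam, var = 1/lam^2
mean = 1 / 0.74 = 50/37 ≈ 1.351351
lam^2 = 0.74^2 = 0.5476
var = 1 / 0.5476 = 2500/1369 ≈ 1.826150

1.3514, 1.8262


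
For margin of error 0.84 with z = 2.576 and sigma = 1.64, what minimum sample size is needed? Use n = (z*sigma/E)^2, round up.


z*sigma/E = 2.576 * 1.64 / 0.84 = 1886/375 ≈ 5.029333
(z*sigma/E)^2 ≈ 25.294194
round up: n = 26

26


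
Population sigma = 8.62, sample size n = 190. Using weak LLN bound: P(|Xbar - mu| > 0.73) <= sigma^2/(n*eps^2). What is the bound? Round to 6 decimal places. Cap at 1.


bound = min(1, sigma^2/(n*eps^2))
sigma^2 = 8.62^2 = 74.3044
n*eps^2 = 190 * 0.73^2 = 190 * 0.5329 = 101.251
sigma^2/(n*eps^2) = 74.3044 / 101.251 ≈ 0.73386337

0.733863


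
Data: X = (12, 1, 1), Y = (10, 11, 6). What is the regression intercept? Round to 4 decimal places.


a = ybar - b*xbar, where b = sum((xi-xbar)(yi-ybar)) / sum((xi-xbar)^2)
n = 3, xbar = 14/3 ≈ 4.666667, ybar = 27/3 = 9
Sxy = sum((xi-xbar)(yi-ybar)) = 11
Sxx = sum((xi-xbar)^2) = 242/3 ≈ 80.666667
b = Sxy / Sxx = 3/22 ≈ 0.136364
a = 9 - 0.136364 * 4.666667 = 92/11 ≈ 8.363636

8.3636


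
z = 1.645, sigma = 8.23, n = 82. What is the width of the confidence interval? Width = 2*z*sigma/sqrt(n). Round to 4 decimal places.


width = 2*z*sigma/sqrt(n)
2*z*sigma = 2 * 1.645 * 8.23 = 27.0767
sqrt(82) ≈ 9.055385
width = 27.0767 / 9.055385 ≈ 2.990121

2.9901


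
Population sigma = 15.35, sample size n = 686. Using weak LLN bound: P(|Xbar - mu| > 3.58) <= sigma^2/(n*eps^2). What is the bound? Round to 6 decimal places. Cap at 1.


bound = min(1, sigma^2/(n*eps^2))
sigma^2 = 15.35^2 = 235.6225
n*eps^2 = 686 * 3.58^2 = 686 * 12.8164 = 8792.0504
sigma^2/(n*eps^2) = 235.6225 / 8792.0504 ≈ 0.02679949

0.026799


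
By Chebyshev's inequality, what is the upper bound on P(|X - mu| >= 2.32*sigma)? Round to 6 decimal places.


P <= 1/k^2
k^2 = 2.32^2 = 5.3824
1/k^2 = 1 / 5.3824 = 625/3364 ≈ 0.18579073

0.185791


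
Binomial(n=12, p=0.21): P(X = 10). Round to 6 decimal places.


P = C(n,k) * p^k * (1-p)^(n-k)
C(12,10) = 66
p^k = 0.21^10 ≈ 0.0000001667988
(1-p)^(n-k) = 0.79^2 = 0.6241
P = 66 * 0.0000001667988 * 0.6241 ≈ 0.000007

0.000007


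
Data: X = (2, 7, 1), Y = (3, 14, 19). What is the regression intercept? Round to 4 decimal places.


a = ybar - b*xbar, where b = sum((xi-xbar)(yi-ybar)) / sum((xi-xbar)^2)
n = 3, xbar = 10/3 ≈ 3.333333, ybar = 36/3 = 12
Sxy = sum((xi-xbar)(yi-ybar)) = 3
Sxx = sum((xi-xbar)^2) = 62/3 ≈ 20.666667
b = Sxy / Sxx = 9/62 ≈ 0.145161
a = 12 - 0.145161 * 3.333333 = 357/31 ≈ 11.516129

11.5161


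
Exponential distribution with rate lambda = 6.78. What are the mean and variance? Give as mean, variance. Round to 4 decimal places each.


mean = 1/lam, var = 1/lam^2
mean = 1 / 6.78 = 50/339 ≈ 0.147493
lam^2 = 6.78^2 = 45.9684
var = 1 / 45.9684 ≈ 0.021754

0.1475, 0.0218


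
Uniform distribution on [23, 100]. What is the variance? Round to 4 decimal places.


Var = (b-a)^2 / 12
(b-a)^2 = (100 - 23)^2 = 5929
Var = 5929/12 ≈ 494.083333

494.0833


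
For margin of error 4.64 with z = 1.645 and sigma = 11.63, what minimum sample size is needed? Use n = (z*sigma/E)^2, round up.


z*sigma/E = 1.645 * 11.63 / 4.64 ≈ 4.123136
(z*sigma/E)^2 ≈ 17.000249
round up: n = 18

18


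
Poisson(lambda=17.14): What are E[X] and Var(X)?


E[X] = Var(X) = lambda = 17.14

17.14, 17.14


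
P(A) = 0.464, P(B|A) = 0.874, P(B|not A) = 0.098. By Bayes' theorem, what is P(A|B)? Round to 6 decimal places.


P(A|B) = P(B|A)*P(A) / P(B), P(B) = P(B|A)*P(A) + P(B|not A)*P(not A)
P(B|A)*P(A) = 0.874 * 0.464 = 0.405536
P(B|not A)*P(not A) = 0.098 * 0.536 = 0.052528
P(B) = 0.405536 + 0.052528 = 0.458064
P(A|B) = 0.405536 / 0.458064 ≈ 0.88532607

0.885326


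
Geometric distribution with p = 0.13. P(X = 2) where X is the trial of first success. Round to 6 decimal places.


P = (1-p)^(k-1) * p
(1-p)^(k-1) = 0.87^1 = 0.87
P = 0.87 * 0.13 = 0.1131

0.113100


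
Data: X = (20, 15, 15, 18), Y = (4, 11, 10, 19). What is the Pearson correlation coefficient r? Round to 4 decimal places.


r = sum((xi-xbar)(yi-ybar)) / sqrt(sum((xi-xbar)^2) * sum((yi-ybar)^2))
n = 4, xbar = 68/4 = 17, ybar = 44/4 = 11
Sxy = sum((xi-xbar)(yi-ybar)) = -11
Sxx = sum((xi-xbar)^2) = 18
Syy = sum((yi-ybar)^2) = 114
sqrt(Sxx*Syy) ≈ 45.299007
r = Sxy / sqrt(Sxx*Syy) = -11 / 45.299007 ≈ -0.242831

-0.2428


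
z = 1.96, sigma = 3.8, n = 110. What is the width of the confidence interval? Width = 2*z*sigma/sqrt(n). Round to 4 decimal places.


width = 2*z*sigma/sqrt(n)
2*z*sigma = 2 * 1.96 * 3.8 = 14.896
sqrt(110) ≈ 10.488088
width = 14.896 / 10.488088 ≈ 1.420278

1.4203


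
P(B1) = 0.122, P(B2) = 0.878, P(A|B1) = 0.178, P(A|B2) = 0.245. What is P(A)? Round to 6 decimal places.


P(A) = P(A|B1)*P(B1) + P(A|B2)*P(B2)
P(A|B1)*P(B1) = 0.178 * 0.122 = 0.021716
P(A|B2)*P(B2) = 0.245 * 0.878 = 0.21511
P(A) = 0.021716 + 0.21511 = 0.236826

0.236826


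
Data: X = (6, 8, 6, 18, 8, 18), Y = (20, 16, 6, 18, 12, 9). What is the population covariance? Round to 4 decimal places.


Cov = (1/n)*sum((xi-xbar)(yi-ybar))
n = 6, xbar = 64/6 = 32/3 ≈ 10.666667, ybar = 81/6 = 13.5
sum((xi-xbar)(yi-ybar)) = 2
Cov = 2 / 6 = 1/3 ≈ 0.333333

0.3333


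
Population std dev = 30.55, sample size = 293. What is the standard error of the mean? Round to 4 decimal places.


SE = sigma / sqrt(n)
sqrt(293) ≈ 17.117243
SE = 30.55 / 17.117243 ≈ 1.784750

1.7848


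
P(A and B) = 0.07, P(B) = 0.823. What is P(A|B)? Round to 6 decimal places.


P(A|B) = P(A and B) / P(B) = 0.07 / 0.823 = 70/823 ≈ 0.08505468

0.085055


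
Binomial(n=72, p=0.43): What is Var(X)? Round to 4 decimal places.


Var = n*p*(1-p) = 72 * 0.43 * 0.57 = 17.6472

17.6472


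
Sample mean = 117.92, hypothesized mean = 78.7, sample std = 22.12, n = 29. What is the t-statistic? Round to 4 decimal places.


t = (xbar - mu0) / (s/sqrt(n))
xbar - mu0 = 117.92 - 78.7 = 39.22
sqrt(29) ≈ 5.38516481
s/sqrt(n) = 22.12 / 5.38516481 ≈ 4.10758088
t = 39.22 / 4.10758088 ≈ 9.548199

9.5482


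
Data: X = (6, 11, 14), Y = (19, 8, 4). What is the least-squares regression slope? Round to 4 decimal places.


b = sum((xi-xbar)(yi-ybar)) / sum((xi-xbar)^2)
n = 3, xbar = 31/3 ≈ 10.333333, ybar = 31/3 ≈ 10.333333
Sxy = sum((xi-xbar)(yi-ybar)) = -187/3 ≈ -62.333333
Sxx = sum((xi-xbar)^2) = 98/3 ≈ 32.666667
b = Sxy / Sxx = -187/98 ≈ -1.908163

-1.9082


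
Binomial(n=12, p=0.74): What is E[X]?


E[X] = n*p = 12 * 0.74 = 8.88

8.88


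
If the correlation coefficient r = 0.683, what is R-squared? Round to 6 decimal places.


R^2 = r^2 = (0.683)^2 = 0.466489

0.466489


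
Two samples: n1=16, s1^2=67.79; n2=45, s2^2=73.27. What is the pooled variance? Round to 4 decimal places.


sp^2 = ((n1-1)*s1^2 + (n2-1)*s2^2)/(n1+n2-2)
(n1-1)*s1^2 = 15 * 67.79 = 1016.85
(n2-1)*s2^2 = 44 * 73.27 = 3223.88
numerator = 1016.85 + 3223.88 = 4240.73
n1+n2-2 = 59
sp^2 = 4240.73 / 59 = 424073/5900 ≈ 71.876780

71.8768


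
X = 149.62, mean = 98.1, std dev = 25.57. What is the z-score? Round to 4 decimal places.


z = (X - mu) / sigma
X - mu = 149.62 - 98.1 = 51.52
z = 51.52 / 25.57 = 5152/2557 ≈ 2.014861

2.0149


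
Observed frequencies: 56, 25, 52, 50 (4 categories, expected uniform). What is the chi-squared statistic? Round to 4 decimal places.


chi2 = sum((O-E)^2/E), E = total/4
total = 183, E = 183/4 = 45.75
(56 - 45.75)^2 / 45.75 = 105.0625 / 45.75 = 1681/732 ≈ 2.296448
(25 - 45.75)^2 / 45.75 = 430.5625 / 45.75 = 6889/732 ≈ 9.411202
(52 - 45.75)^2 / 45.75 = 39.0625 / 45.75 = 625/732 ≈ 0.853825
(50 - 45.75)^2 / 45.75 = 18.0625 / 45.75 = 289/732 ≈ 0.394809
chi2 = 2371/183 ≈ 12.956284

12.9563


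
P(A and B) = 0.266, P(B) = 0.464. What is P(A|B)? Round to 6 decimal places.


P(A|B) = P(A and B) / P(B) = 0.266 / 0.464 = 133/232 ≈ 0.57327586

0.573276


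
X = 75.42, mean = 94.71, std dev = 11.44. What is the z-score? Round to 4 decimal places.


z = (X - mu) / sigma
X - mu = 75.42 - 94.71 = -19.29
z = -19.29 / 11.44 = -1929/1144 ≈ -1.686189

-1.6862


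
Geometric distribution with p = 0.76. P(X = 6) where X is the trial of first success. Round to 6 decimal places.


P = (1-p)^(k-1) * p
(1-p)^(k-1) = 0.24^5 = 0.0007962624
P = 0.0007962624 * 0.76 ≈ 0.0006051594

0.000605


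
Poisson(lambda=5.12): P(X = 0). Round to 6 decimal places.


P = e^(-lam) * lam^k / k!
e^(-5.12) ≈ 0.005976023
lam^k = 5.12^0 = 1
k! = 0! = 1
P = 0.005976023 * 1 / 1 ≈ 0.005976

0.005976


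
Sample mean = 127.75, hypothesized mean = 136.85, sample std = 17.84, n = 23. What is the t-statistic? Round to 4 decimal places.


t = (xbar - mu0) / (s/sqrt(n))
xbar - mu0 = 127.75 - 136.85 = -9.1
sqrt(23) ≈ 4.79583152
s/sqrt(n) = 17.84 / 4.79583152 ≈ 3.71989715
t = -9.1 / 3.71989715 ≈ -2.446304

-2.4463


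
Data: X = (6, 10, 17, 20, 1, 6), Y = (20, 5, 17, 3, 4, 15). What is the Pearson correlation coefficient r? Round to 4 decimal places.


r = sum((xi-xbar)(yi-ybar)) / sqrt(sum((xi-xbar)^2) * sum((yi-ybar)^2))
n = 6, xbar = 60/6 = 10, ybar = 64/6 = 32/3 ≈ 10.666667
Sxy = sum((xi-xbar)(yi-ybar)) = -27
Sxx = sum((xi-xbar)^2) = 262
Syy = sum((yi-ybar)^2) = 844/3 ≈ 281.333333
sqrt(Sxx*Syy) ≈ 271.494629
r = Sxy / sqrt(Sxx*Syy) = -27 / 271.494629 ≈ -0.099449

-0.0994


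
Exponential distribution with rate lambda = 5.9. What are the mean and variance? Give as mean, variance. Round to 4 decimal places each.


mean = 1/lam, var = 1/lam^2
mean = 1 / 5.9 = 10/59 ≈ 0.169492
lam^2 = 5.9^2 = 34.81
var = 1 / 34.81 = 100/3481 ≈ 0.028727

0.1695, 0.0287


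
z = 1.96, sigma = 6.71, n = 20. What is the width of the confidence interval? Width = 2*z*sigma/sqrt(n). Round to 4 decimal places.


width = 2*z*sigma/sqrt(n)
2*z*sigma = 2 * 1.96 * 6.71 = 26.3032
sqrt(20) ≈ 4.472136
width = 26.3032 / 4.472136 ≈ 5.881574

5.8816


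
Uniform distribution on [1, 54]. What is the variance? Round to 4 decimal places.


Var = (b-a)^2 / 12
(b-a)^2 = (54 - 1)^2 = 2809
Var = 2809/12 ≈ 234.083333

234.0833


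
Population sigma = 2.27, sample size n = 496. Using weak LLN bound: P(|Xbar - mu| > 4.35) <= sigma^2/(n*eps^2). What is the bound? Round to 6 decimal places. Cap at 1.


bound = min(1, sigma^2/(n*eps^2))
sigma^2 = 2.27^2 = 5.1529
n*eps^2 = 496 * 4.35^2 = 496 * 18.9225 = 9385.56
sigma^2/(n*eps^2) = 5.1529 / 9385.56 ≈ 0.00054902

0.000549


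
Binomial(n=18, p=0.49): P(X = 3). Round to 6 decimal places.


P = C(n,k) * p^k * (1-p)^(n-k)
C(18,3) = 816
p^k = 0.49^3 = 0.117649
(1-p)^(n-k) = 0.51^15 ≈ 0.00004107264
P = 816 * 0.117649 * 0.00004107264 ≈ 0.003943

0.003943


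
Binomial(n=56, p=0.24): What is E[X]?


E[X] = n*p = 56 * 0.24 = 13.44

13.44


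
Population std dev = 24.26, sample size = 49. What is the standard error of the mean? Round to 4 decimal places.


SE = sigma / sqrt(n)
sqrt(49) = 7
SE = 24.26 / 7 = 1213/350 ≈ 3.465714

3.4657


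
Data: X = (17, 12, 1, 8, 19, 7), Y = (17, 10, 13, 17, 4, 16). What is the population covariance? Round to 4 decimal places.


Cov = (1/n)*sum((xi-xbar)(yi-ybar))
n = 6, xbar = 64/6 = 32/3 ≈ 10.666667, ybar = 77/6 ≈ 12.833333
sum((xi-xbar)(yi-ybar)) = -226/3 ≈ -75.333333
Cov = -75.333333 / 6 = -113/9 ≈ -12.555556

-12.5556


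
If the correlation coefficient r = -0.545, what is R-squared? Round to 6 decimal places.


R^2 = r^2 = (-0.545)^2 = 0.297025

0.297025


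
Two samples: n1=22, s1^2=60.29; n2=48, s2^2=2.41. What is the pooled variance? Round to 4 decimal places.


sp^2 = ((n1-1)*s1^2 + (n2-1)*s2^2)/(n1+n2-2)
(n1-1)*s1^2 = 21 * 60.29 = 1266.09
(n2-1)*s2^2 = 47 * 2.41 = 113.27
numerator = 1266.09 + 113.27 = 1379.36
n1+n2-2 = 68
sp^2 = 1379.36 / 68 = 8621/425 ≈ 20.284706

20.2847


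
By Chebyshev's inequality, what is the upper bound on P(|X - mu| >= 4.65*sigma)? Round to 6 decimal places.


P <= 1/k^2
k^2 = 4.65^2 = 21.6225
1/k^2 = 1 / 21.6225 = 400/8649 ≈ 0.04624812

0.046248


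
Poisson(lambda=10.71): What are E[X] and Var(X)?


E[X] = Var(X) = lambda = 10.71

10.71, 10.71


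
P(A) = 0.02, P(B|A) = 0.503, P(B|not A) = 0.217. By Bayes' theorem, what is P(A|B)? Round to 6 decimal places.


P(A|B) = P(B|A)*P(A) / P(B), P(B) = P(B|A)*P(A) + P(B|not A)*P(not A)
P(B|A)*P(A) = 0.503 * 0.02 = 0.01006
P(B|not A)*P(not A) = 0.217 * 0.98 = 0.21266
P(B) = 0.01006 + 0.21266 = 0.22272
P(A|B) = 0.01006 / 0.22272 ≈ 0.04516882

0.045169


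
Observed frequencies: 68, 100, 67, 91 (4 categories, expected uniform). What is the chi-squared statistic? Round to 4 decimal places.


chi2 = sum((O-E)^2/E), E = total/4
total = 326, E = 326/4 = 81.5
(68 - 81.5)^2 / 81.5 = 182.25 / 81.5 = 729/326 ≈ 2.236196
(100 - 81.5)^2 / 81.5 = 342.25 / 81.5 = 1369/326 ≈ 4.199387
(67 - 81.5)^2 / 81.5 = 210.25 / 81.5 = 841/326 ≈ 2.579755
(91 - 81.5)^2 / 81.5 = 90.25 / 81.5 = 361/326 ≈ 1.107362
chi2 = 1650/163 ≈ 10.122699

10.1227


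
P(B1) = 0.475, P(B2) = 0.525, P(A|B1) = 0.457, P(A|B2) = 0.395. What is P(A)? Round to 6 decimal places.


P(A) = P(A|B1)*P(B1) + P(A|B2)*P(B2)
P(A|B1)*P(B1) = 0.457 * 0.475 = 0.217075
P(A|B2)*P(B2) = 0.395 * 0.525 = 0.207375
P(A) = 0.217075 + 0.207375 = 0.42445

0.424450


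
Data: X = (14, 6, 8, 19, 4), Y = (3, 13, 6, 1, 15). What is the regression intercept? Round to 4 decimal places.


a = ybar - b*xbar, where b = sum((xi-xbar)(yi-ybar)) / sum((xi-xbar)^2)
n = 5, xbar = 51/5 = 10.2, ybar = 38/5 = 7.6
Sxy = sum((xi-xbar)(yi-ybar)) = -140.6
Sxx = sum((xi-xbar)^2) = 152.8
b = Sxy / Sxx = -703/764 ≈ -0.920157
a = 7.6 - (-0.920157) * 10.2 = 12977/764 ≈ 16.985602

16.9856


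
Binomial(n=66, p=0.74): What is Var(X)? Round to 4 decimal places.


Var = n*p*(1-p) = 66 * 0.74 * 0.26 = 12.6984

12.6984


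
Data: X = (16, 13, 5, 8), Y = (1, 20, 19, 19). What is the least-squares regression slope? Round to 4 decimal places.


b = sum((xi-xbar)(yi-ybar)) / sum((xi-xbar)^2)
n = 4, xbar = 42/4 = 10.5, ybar = 59/4 = 14.75
Sxy = sum((xi-xbar)(yi-ybar)) = -96.5
Sxx = sum((xi-xbar)^2) = 73
b = Sxy / Sxx = -193/146 ≈ -1.321918

-1.3219


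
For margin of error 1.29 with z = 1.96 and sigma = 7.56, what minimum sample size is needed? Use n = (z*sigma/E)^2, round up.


z*sigma/E = 1.96 * 7.56 / 1.29 = 12348/1075 ≈ 11.486512
(z*sigma/E)^2 ≈ 131.939949
round up: n = 132

132


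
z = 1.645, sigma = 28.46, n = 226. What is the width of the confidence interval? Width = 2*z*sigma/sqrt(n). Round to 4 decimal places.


width = 2*z*sigma/sqrt(n)
2*z*sigma = 2 * 1.645 * 28.46 = 93.6334
sqrt(226) ≈ 15.033296
width = 93.6334 / 15.033296 ≈ 6.228401

6.2284


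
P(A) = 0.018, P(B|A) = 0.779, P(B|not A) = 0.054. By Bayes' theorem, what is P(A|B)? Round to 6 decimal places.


P(A|B) = P(B|A)*P(A) / P(B), P(B) = P(B|A)*P(A) + P(B|not A)*P(not A)
P(B|A)*P(A) = 0.779 * 0.018 = 0.014022
P(B|not A)*P(not A) = 0.054 * 0.982 = 0.053028
P(B) = 0.014022 + 0.053028 = 0.06705
P(A|B) = 0.014022 / 0.06705 = 779/3725 ≈ 0.20912752

0.209128


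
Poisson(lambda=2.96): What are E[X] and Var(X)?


E[X] = Var(X) = lambda = 2.96

2.96, 2.96


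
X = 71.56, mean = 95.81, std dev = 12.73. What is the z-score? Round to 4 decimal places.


z = (X - mu) / sigma
X - mu = 71.56 - 95.81 = -24.25
z = -24.25 / 12.73 = -2425/1273 ≈ -1.904949

-1.9049


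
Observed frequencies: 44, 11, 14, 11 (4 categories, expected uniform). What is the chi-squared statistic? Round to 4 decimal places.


chi2 = sum((O-E)^2/E), E = total/4
total = 80, E = 80/4 = 20
(44 - 20)^2 / 20 = 576 / 20 = 28.8
(11 - 20)^2 / 20 = 81 / 20 = 4.05
(14 - 20)^2 / 20 = 36 / 20 = 1.8
(11 - 20)^2 / 20 = 81 / 20 = 4.05
chi2 = 38.7

38.7000


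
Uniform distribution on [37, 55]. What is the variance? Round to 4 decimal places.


Var = (b-a)^2 / 12
(b-a)^2 = (55 - 37)^2 = 324
Var = 324/12 = 27

27.0000


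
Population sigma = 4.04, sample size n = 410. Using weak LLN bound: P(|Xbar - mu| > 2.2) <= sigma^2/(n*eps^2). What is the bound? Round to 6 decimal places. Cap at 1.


bound = min(1, sigma^2/(n*eps^2))
sigma^2 = 4.04^2 = 16.3216
n*eps^2 = 410 * 2.2^2 = 410 * 4.84 = 1984.4
sigma^2/(n*eps^2) = 16.3216 / 1984.4 ≈ 0.00822495

0.008225


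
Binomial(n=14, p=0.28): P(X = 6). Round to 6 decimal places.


P = C(n,k) * p^k * (1-p)^(n-k)
C(14,6) = 3003
p^k = 0.28^6 ≈ 0.0004818903
(1-p)^(n-k) = 0.72^8 ≈ 0.07222041
P = 3003 * 0.0004818903 * 0.07222041 ≈ 0.104511

0.104511


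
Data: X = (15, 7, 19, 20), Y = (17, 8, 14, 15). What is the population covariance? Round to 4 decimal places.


Cov = (1/n)*sum((xi-xbar)(yi-ybar))
n = 4, xbar = 61/4 = 15.25, ybar = 54/4 = 13.5
sum((xi-xbar)(yi-ybar)) = 53.5
Cov = 53.5 / 4 = 13.375

13.3750


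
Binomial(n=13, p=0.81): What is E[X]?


E[X] = n*p = 13 * 0.81 = 10.53

10.53


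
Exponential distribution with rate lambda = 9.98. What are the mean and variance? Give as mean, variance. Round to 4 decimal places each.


mean = 1/lam, var = 1/lam^2
mean = 1 / 9.98 = 50/499 ≈ 0.100200
lam^2 = 9.98^2 = 99.6004
var = 1 / 99.6004 ≈ 0.010040

0.1002, 0.0100


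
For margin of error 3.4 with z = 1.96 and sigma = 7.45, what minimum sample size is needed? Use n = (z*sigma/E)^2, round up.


z*sigma/E = 1.96 * 7.45 / 3.4 = 7301/1700 ≈ 4.294706
(z*sigma/E)^2 ≈ 18.444499
round up: n = 19

19


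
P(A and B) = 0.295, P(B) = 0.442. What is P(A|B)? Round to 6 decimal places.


P(A|B) = P(A and B) / P(B) = 0.295 / 0.442 = 295/442 ≈ 0.66742081

0.667421


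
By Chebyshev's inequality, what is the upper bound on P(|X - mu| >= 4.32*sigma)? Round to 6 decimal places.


P <= 1/k^2
k^2 = 4.32^2 = 18.6624
1/k^2 = 1 / 18.6624 ≈ 0.05358368

0.053584


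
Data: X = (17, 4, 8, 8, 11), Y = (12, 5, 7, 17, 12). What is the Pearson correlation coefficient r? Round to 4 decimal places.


r = sum((xi-xbar)(yi-ybar)) / sqrt(sum((xi-xbar)^2) * sum((yi-ybar)^2))
n = 5, xbar = 48/5 = 9.6, ybar = 53/5 = 10.6
Sxy = sum((xi-xbar)(yi-ybar)) = 39.2
Sxx = sum((xi-xbar)^2) = 93.2
Syy = sum((yi-ybar)^2) = 89.2
sqrt(Sxx*Syy) ≈ 91.178068
r = Sxy / sqrt(Sxx*Syy) = 39.2 / 91.178068 ≈ 0.429928

0.4299


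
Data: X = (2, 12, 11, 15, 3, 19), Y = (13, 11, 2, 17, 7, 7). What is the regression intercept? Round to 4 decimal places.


a = ybar - b*xbar, where b = sum((xi-xbar)(yi-ybar)) / sum((xi-xbar)^2)
n = 6, xbar = 62/6 = 31/3 ≈ 10.333333, ybar = 57/6 = 9.5
Sxy = sum((xi-xbar)(yi-ybar)) = 0
Sxx = sum((xi-xbar)^2) = 670/3 ≈ 223.333333
b = Sxy / Sxx = 0
a = 9.5 - 0 * 10.333333 = 9.5

9.5000


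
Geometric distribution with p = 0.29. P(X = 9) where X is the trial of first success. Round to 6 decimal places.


P = (1-p)^(k-1) * p
(1-p)^(k-1) = 0.71^8 ≈ 0.06457535
P = 0.06457535 * 0.29 ≈ 0.01872685

0.018727


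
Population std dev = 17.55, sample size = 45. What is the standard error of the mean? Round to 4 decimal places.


SE = sigma / sqrt(n)
sqrt(45) ≈ 6.708204
SE = 17.55 / 6.708204 ≈ 2.616200

2.6162


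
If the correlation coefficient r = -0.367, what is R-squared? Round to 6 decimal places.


R^2 = r^2 = (-0.367)^2 = 0.134689

0.134689


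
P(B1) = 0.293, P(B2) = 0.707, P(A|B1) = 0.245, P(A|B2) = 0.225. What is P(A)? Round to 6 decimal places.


P(A) = P(A|B1)*P(B1) + P(A|B2)*P(B2)
P(A|B1)*P(B1) = 0.245 * 0.293 = 0.071785
P(A|B2)*P(B2) = 0.225 * 0.707 = 0.159075
P(A) = 0.071785 + 0.159075 = 0.23086

0.230860


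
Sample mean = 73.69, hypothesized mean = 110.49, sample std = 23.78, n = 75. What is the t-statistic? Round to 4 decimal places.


t = (xbar - mu0) / (s/sqrt(n))
xbar - mu0 = 73.69 - 110.49 = -36.8
sqrt(75) ≈ 8.66025404
s/sqrt(n) = 23.78 / 8.66025404 ≈ 2.74587788
t = -36.8 / 2.74587788 ≈ -13.401907

-13.4019


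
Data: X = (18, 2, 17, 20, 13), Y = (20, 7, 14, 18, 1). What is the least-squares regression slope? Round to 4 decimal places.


b = sum((xi-xbar)(yi-ybar)) / sum((xi-xbar)^2)
n = 5, xbar = 70/5 = 14, ybar = 60/5 = 12
Sxy = sum((xi-xbar)(yi-ybar)) = 145
Sxx = sum((xi-xbar)^2) = 206
b = Sxy / Sxx = 145/206 ≈ 0.703883

0.7039


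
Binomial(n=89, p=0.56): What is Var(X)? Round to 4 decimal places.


Var = n*p*(1-p) = 89 * 0.56 * 0.44 = 21.9296

21.9296


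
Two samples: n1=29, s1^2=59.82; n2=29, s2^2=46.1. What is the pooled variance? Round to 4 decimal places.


sp^2 = ((n1-1)*s1^2 + (n2-1)*s2^2)/(n1+n2-2)
(n1-1)*s1^2 = 28 * 59.82 = 1674.96
(n2-1)*s2^2 = 28 * 46.1 = 1290.8
numerator = 1674.96 + 1290.8 = 2965.76
n1+n2-2 = 56
sp^2 = 2965.76 / 56 = 52.96

52.9600


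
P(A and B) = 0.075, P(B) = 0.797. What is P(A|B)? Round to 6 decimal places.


P(A|B) = P(A and B) / P(B) = 0.075 / 0.797 = 75/797 ≈ 0.09410289

0.094103


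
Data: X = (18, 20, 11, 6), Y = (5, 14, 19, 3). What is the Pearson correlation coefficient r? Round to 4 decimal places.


r = sum((xi-xbar)(yi-ybar)) / sqrt(sum((xi-xbar)^2) * sum((yi-ybar)^2))
n = 4, xbar = 55/4 = 13.75, ybar = 41/4 = 10.25
Sxy = sum((xi-xbar)(yi-ybar)) = 33.25
Sxx = sum((xi-xbar)^2) = 124.75
Syy = sum((yi-ybar)^2) = 170.75
sqrt(Sxx*Syy) ≈ 145.948835
r = Sxy / sqrt(Sxx*Syy) = 33.25 / 145.948835 ≈ 0.227820

0.2278


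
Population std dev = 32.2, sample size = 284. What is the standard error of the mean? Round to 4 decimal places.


SE = sigma / sqrt(n)
sqrt(284) ≈ 16.852300
SE = 32.2 / 16.852300 ≈ 1.910718

1.9107


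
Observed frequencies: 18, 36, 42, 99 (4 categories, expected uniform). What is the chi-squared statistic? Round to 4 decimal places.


chi2 = sum((O-E)^2/E), E = total/4
total = 195, E = 195/4 = 48.75
(18 - 48.75)^2 / 48.75 = 945.5625 / 48.75 = 5043/260 ≈ 19.396154
(36 - 48.75)^2 / 48.75 = 162.5625 / 48.75 = 867/260 ≈ 3.334615
(42 - 48.75)^2 / 48.75 = 45.5625 / 48.75 = 243/260 ≈ 0.934615
(99 - 48.75)^2 / 48.75 = 2525.0625 / 48.75 = 13467/260 ≈ 51.796154
chi2 = 981/13 ≈ 75.461538

75.4615


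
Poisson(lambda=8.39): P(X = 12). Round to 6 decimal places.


P = e^(-lam) * lam^k / k!
e^(-8.39) ≈ 0.0002271273
lam^k = 8.39^12 ≈ 121658800427.414105
k! = 12! = 479001600
P = 0.0002271273 * 121658800427.414105 / 479001600 ≈ 0.057687

0.057687


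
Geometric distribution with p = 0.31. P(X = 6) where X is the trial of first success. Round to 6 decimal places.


P = (1-p)^(k-1) * p
(1-p)^(k-1) = 0.69^5 ≈ 0.1564031
P = 0.1564031 * 0.31 ≈ 0.04848497

0.048485


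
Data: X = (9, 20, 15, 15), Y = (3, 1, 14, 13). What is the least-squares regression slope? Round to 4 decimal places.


b = sum((xi-xbar)(yi-ybar)) / sum((xi-xbar)^2)
n = 4, xbar = 59/4 = 14.75, ybar = 31/4 = 7.75
Sxy = sum((xi-xbar)(yi-ybar)) = -5.25
Sxx = sum((xi-xbar)^2) = 60.75
b = Sxy / Sxx = -7/81 ≈ -0.086420

-0.0864


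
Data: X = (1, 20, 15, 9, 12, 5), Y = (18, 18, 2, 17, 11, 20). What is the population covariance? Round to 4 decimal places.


Cov = (1/n)*sum((xi-xbar)(yi-ybar))
n = 6, xbar = 62/6 = 31/3 ≈ 10.333333, ybar = 86/6 = 43/3 ≈ 14.333333
sum((xi-xbar)(yi-ybar)) = -287/3 ≈ -95.666667
Cov = -95.666667 / 6 = -287/18 ≈ -15.944444

-15.9444


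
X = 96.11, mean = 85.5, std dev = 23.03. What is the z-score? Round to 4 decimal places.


z = (X - mu) / sigma
X - mu = 96.11 - 85.5 = 10.61
z = 10.61 / 23.03 = 1061/2303 ≈ 0.460703

0.4607


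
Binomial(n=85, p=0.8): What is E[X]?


E[X] = n*p = 85 * 0.8 = 68

68


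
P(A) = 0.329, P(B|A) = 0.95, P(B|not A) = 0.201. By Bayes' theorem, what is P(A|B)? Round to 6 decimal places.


P(A|B) = P(B|A)*P(A) / P(B), P(B) = P(B|A)*P(A) + P(B|not A)*P(not A)
P(B|A)*P(A) = 0.95 * 0.329 = 0.31255
P(B|not A)*P(not A) = 0.201 * 0.671 = 0.134871
P(B) = 0.31255 + 0.134871 = 0.447421
P(A|B) = 0.31255 / 0.447421 ≈ 0.69855908

0.698559


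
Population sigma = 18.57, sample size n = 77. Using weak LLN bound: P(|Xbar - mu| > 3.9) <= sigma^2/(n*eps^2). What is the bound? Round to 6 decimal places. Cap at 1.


bound = min(1, sigma^2/(n*eps^2))
sigma^2 = 18.57^2 = 344.8449
n*eps^2 = 77 * 3.9^2 = 77 * 15.21 = 1171.17
sigma^2/(n*eps^2) = 344.8449 / 1171.17 ≈ 0.29444479

0.294445


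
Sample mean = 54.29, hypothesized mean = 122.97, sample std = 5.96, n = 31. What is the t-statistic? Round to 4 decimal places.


t = (xbar - mu0) / (s/sqrt(n))
xbar - mu0 = 54.29 - 122.97 = -68.68
sqrt(31) ≈ 5.56776436
s/sqrt(n) = 5.96 / 5.56776436 ≈ 1.07044760
t = -68.68 / 1.07044760 ≈ -64.160077

-64.1601


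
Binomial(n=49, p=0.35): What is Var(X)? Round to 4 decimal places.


Var = n*p*(1-p) = 49 * 0.35 * 0.65 = 11.1475

11.1475


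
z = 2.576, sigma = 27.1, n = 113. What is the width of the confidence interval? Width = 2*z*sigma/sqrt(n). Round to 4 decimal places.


width = 2*z*sigma/sqrt(n)
2*z*sigma = 2 * 2.576 * 27.1 = 139.6192
sqrt(113) ≈ 10.630146
width = 139.6192 / 10.630146 ≈ 13.134270

13.1343


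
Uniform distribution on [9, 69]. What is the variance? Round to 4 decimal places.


Var = (b-a)^2 / 12
(b-a)^2 = (69 - 9)^2 = 3600
Var = 3600/12 = 300

300.0000


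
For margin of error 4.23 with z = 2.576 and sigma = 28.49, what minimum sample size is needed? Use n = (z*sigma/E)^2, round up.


z*sigma/E = 2.576 * 28.49 / 4.23 ≈ 17.349939
(z*sigma/E)^2 ≈ 301.020367
round up: n = 302

302


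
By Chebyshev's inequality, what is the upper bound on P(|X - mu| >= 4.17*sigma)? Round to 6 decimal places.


P <= 1/k^2
k^2 = 4.17^2 = 17.3889
1/k^2 = 1 / 17.3889 ≈ 0.05750795

0.057508


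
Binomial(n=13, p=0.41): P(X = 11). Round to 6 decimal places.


P = C(n,k) * p^k * (1-p)^(n-k)
C(13,11) = 78
p^k = 0.41^11 ≈ 0.00005503290
(1-p)^(n-k) = 0.59^2 = 0.3481
P = 78 * 0.00005503290 * 0.3481 ≈ 0.001494

0.001494


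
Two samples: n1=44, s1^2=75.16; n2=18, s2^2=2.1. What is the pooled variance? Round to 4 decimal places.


sp^2 = ((n1-1)*s1^2 + (n2-1)*s2^2)/(n1+n2-2)
(n1-1)*s1^2 = 43 * 75.16 = 3231.88
(n2-1)*s2^2 = 17 * 2.1 = 35.7
numerator = 3231.88 + 35.7 = 3267.58
n1+n2-2 = 60
sp^2 = 3267.58 / 60 = 163379/3000 ≈ 54.459667

54.4597


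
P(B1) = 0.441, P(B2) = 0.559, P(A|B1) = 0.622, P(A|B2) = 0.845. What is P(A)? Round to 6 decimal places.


P(A) = P(A|B1)*P(B1) + P(A|B2)*P(B2)
P(A|B1)*P(B1) = 0.622 * 0.441 = 0.274302
P(A|B2)*P(B2) = 0.845 * 0.559 = 0.472355
P(A) = 0.274302 + 0.472355 = 0.746657

0.746657


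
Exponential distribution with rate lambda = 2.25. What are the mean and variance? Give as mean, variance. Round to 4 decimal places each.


mean = 1/lam, var = 1/lam^2
mean = 1 / 2.25 = 4/9 ≈ 0.444444
lam^2 = 2.25^2 = 5.0625
var = 1 / 5.0625 = 16/81 ≈ 0.197531

0.4444, 0.1975


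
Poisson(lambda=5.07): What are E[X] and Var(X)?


E[X] = Var(X) = lambda = 5.07

5.07, 5.07


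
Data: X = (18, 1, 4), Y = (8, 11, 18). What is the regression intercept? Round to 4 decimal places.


a = ybar - b*xbar, where b = sum((xi-xbar)(yi-ybar)) / sum((xi-xbar)^2)
n = 3, xbar = 23/3 ≈ 7.666667, ybar = 37/3 ≈ 12.333333
Sxy = sum((xi-xbar)(yi-ybar)) = -170/3 ≈ -56.666667
Sxx = sum((xi-xbar)^2) = 494/3 ≈ 164.666667
b = Sxy / Sxx = -85/247 ≈ -0.344130
a = 12.333333 - (-0.344130) * 7.666667 = 3698/247 ≈ 14.971660

14.9717


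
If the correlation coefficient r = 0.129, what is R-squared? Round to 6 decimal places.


R^2 = r^2 = (0.129)^2 = 0.016641

0.016641


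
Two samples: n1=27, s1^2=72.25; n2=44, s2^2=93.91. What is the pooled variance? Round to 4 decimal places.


sp^2 = ((n1-1)*s1^2 + (n2-1)*s2^2)/(n1+n2-2)
(n1-1)*s1^2 = 26 * 72.25 = 1878.5
(n2-1)*s2^2 = 43 * 93.91 = 4038.13
numerator = 1878.5 + 4038.13 = 5916.63
n1+n2-2 = 69
sp^2 = 5916.63 / 69 = 197221/2300 ≈ 85.748261

85.7483


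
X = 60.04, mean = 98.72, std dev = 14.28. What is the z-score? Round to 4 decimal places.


z = (X - mu) / sigma
X - mu = 60.04 - 98.72 = -38.68
z = -38.68 / 14.28 = -967/357 ≈ -2.708683

-2.7087


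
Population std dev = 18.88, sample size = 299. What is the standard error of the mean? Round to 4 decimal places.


SE = sigma / sqrt(n)
sqrt(299) ≈ 17.291616
SE = 18.88 / 17.291616 ≈ 1.091859

1.0919


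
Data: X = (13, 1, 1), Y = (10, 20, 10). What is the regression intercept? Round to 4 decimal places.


a = ybar - b*xbar, where b = sum((xi-xbar)(yi-ybar)) / sum((xi-xbar)^2)
n = 3, xbar = 15/3 = 5, ybar = 40/3 ≈ 13.333333
Sxy = sum((xi-xbar)(yi-ybar)) = -40
Sxx = sum((xi-xbar)^2) = 96
b = Sxy / Sxx = -5/12 ≈ -0.416667
a = 13.333333 - (-0.416667) * 5 = 185/12 ≈ 15.416667

15.4167


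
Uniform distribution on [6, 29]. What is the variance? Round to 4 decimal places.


Var = (b-a)^2 / 12
(b-a)^2 = (29 - 6)^2 = 529
Var = 529/12 ≈ 44.083333

44.0833


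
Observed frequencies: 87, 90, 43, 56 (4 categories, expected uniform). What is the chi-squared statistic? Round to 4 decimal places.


chi2 = sum((O-E)^2/E), E = total/4
total = 276, E = 276/4 = 69
(87 - 69)^2 / 69 = 324 / 69 = 108/23 ≈ 4.695652
(90 - 69)^2 / 69 = 441 / 69 = 147/23 ≈ 6.391304
(43 - 69)^2 / 69 = 676 / 69 = 676/69 ≈ 9.797101
(56 - 69)^2 / 69 = 169 / 69 = 169/69 ≈ 2.449275
chi2 = 70/3 ≈ 23.333333

23.3333


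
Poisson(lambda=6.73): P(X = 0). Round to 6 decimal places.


P = e^(-lam) * lam^k / k!
e^(-6.73) ≈ 0.001194533
lam^k = 6.73^0 = 1
k! = 0! = 1
P = 0.001194533 * 1 / 1 ≈ 0.001195

0.001195


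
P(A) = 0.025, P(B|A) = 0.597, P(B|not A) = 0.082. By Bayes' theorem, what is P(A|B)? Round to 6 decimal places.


P(A|B) = P(B|A)*P(A) / P(B), P(B) = P(B|A)*P(A) + P(B|not A)*P(not A)
P(B|A)*P(A) = 0.597 * 0.025 = 0.014925
P(B|not A)*P(not A) = 0.082 * 0.975 = 0.07995
P(B) = 0.014925 + 0.07995 = 0.094875
P(A|B) = 0.014925 / 0.094875 = 199/1265 ≈ 0.15731225

0.157312
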